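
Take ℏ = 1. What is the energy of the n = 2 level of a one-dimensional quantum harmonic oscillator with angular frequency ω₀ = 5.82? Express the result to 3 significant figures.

Using E_n = (n + ½)ℏω₀: E_2 = 2.5 × 5.82 = 14.55.

E = 14.6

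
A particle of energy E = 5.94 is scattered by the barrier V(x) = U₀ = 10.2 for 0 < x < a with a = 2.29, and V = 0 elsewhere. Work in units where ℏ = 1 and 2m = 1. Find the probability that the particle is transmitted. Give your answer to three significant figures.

Since E < U₀ the interior solution is evanescent with decay constant κ = √(2m(U₀ − E))/ℏ = 2.064.
κa = 4.727, sinh(κa) = 56.45.
Matching ψ, ψ′ at both faces gives T = [1 + U₀² sinh²(κa) / (4E(U₀ − E))]⁻¹ = 1/3276 = 0.000305.

T = 0.000305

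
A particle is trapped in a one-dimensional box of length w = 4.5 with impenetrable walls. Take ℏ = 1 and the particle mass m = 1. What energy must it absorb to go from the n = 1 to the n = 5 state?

E_n = n²π²ℏ²/(2mw²), so ΔE = (5² − 1²) π²ℏ²/(2mw²).
ΔE = 24 × π² / (2 × 1 × 4.5²) = 5.849.

ΔE = 5.85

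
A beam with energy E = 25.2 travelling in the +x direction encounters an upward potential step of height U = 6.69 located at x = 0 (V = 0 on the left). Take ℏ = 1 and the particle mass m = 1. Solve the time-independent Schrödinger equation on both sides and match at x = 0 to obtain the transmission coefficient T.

The wavenumbers are k₁ = √(2mE)/ℏ = 7.099 on the left and k₂ = √(2m(E − U))/ℏ = 6.084 on the right.
Continuity of ψ and ψ′ at the step yields the reflection amplitude r = (k₁ − k₂)/(k₁ + k₂) = 0.07698; thus R = |r|² = 0.005926, T = 0.9941.

T = 0.994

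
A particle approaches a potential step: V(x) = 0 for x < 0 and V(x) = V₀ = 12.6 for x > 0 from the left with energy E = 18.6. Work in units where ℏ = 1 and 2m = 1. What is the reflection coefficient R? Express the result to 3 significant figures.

R = 0.0759

The wavenumbers are k₁ = √(2mE)/ℏ = 4.313 on the left and k₂ = √(2m(E − V₀))/ℏ = 2.449 on the right.
Matching ψ and ψ′ at x = 0 gives r = (k₁ − k₂)/(k₁ + k₂), so R = r² = 0.07592 and T = 1 − R = 0.9241.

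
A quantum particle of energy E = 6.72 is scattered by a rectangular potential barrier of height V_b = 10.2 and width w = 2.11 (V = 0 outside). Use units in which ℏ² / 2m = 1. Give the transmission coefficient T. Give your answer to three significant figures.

E < V_b: inside the barrier ψ ∝ e^{±κx} with κ = √(2m(V_b − E))/ℏ = 1.865.
κw = 3.936, sinh(κw) = 25.60.
Matching ψ, ψ′ at both faces gives T = [1 + V_b² sinh²(κw) / (4E(V_b − E))]⁻¹ = 1/730.0 = 0.00137.

T = 0.00137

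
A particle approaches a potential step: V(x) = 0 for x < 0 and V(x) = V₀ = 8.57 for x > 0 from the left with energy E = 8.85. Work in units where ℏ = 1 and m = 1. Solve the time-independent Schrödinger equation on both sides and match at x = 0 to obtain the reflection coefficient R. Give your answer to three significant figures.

R = 0.487

The wavenumbers are k₁ = √(2mE)/ℏ = 4.207 on the left and k₂ = √(2m(E − V₀))/ℏ = 0.7483 on the right.
Continuity of ψ and ψ′ at the step yields the reflection amplitude r = (k₁ − k₂)/(k₁ + k₂) = 0.6980; thus R = |r|² = 0.4872, T = 0.5128.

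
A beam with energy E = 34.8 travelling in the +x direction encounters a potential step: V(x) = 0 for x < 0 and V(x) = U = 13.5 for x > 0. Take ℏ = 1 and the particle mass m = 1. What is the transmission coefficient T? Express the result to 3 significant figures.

On each side the TISE gives plane waves with k = √(2m(E − V))/ℏ: k₁ = √(2·1·34.8) = 8.343, k₂ = √(2·1·21.3) = 6.527.
Matching ψ and ψ′ at x = 0 gives r = (k₁ − k₂)/(k₁ + k₂), so R = r² = 0.01491 and T = 1 − R = 0.9851.

T = 0.985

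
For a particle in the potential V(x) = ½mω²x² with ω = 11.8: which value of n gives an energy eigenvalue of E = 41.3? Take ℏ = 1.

n = 3

E_n = ℏω(n + ½) ⇒ n = E/(ℏω) − ½ = 41.3/11.8 − 0.5 = 3.000 → n = 3.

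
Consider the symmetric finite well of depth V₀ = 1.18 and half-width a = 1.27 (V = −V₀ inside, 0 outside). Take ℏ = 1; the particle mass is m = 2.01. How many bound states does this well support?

Define the well-strength parameter z₀ = (a/ℏ)√(2mV₀) = 1.27 × √(2·2.01·1.18) = 2.766.
The even/odd transcendental equations gain one root per π/2 in z₀, giving N = 1 + ⌊2z₀/π⌋ = 1 + ⌊1.761⌋ = 2.

N = 2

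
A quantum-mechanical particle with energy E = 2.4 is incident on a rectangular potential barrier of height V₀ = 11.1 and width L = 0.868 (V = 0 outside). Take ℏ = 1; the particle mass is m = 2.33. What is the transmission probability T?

E < V₀: inside the barrier ψ ∝ e^{±κx} with κ = √(2m(V₀ − E))/ℏ = 6.367.
κL = 5.527, sinh(κL) = 125.7.
The exact tunnelling result is T⁻¹ = 1 + V₀² sinh²(κL) / [4E(V₀ − E)] = 23300, so T = 0.0000429.

T = 0.0000429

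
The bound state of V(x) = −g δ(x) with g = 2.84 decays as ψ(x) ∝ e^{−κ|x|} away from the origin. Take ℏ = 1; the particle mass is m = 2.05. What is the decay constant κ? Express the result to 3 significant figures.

κ = 5.82

Integrate −(ℏ²/2m)ψ'' − gδ(x)ψ = Eψ from −ε to +ε: the ψ'' term gives ψ'(0⁺) − ψ'(0⁻) and the δ term gives −(2mg/ℏ²)ψ(0).
With ψ ∝ e^{−κ|x|} this yields −2κ = −2mg/ℏ², so κ = mg/ℏ² = 5.822.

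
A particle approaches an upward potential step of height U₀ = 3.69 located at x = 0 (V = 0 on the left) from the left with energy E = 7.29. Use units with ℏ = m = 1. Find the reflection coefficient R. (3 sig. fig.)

The wavenumbers are k₁ = √(2mE)/ℏ = 3.818 on the left and k₂ = √(2m(E − U₀))/ℏ = 2.683 on the right.
Continuity of ψ and ψ′ at the step yields the reflection amplitude r = (k₁ − k₂)/(k₁ + k₂) = 0.1746; thus R = |r|² = 0.03048, T = 0.9695.

R = 0.0305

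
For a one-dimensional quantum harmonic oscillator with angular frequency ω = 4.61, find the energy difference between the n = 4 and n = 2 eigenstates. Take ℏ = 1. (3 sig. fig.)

ΔE = 9.22

E_n = ℏω(n + ½), so ΔE = (4 − 2) ℏω = 2 × 4.61 = 9.220.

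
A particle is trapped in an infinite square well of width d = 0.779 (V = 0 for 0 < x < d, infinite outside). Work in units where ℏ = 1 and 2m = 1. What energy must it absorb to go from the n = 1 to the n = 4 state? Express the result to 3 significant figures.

E_n = n²π²ℏ²/(2md²), so ΔE = (4² − 1²) π²ℏ²/(2md²).
ΔE = 15 × π² / (2 × 0.5 × 0.779²) = 244.0.

ΔE = 244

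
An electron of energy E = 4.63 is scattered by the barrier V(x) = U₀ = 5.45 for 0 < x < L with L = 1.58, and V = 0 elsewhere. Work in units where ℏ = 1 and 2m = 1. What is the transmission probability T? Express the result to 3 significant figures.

E < U₀: inside the barrier ψ ∝ e^{±κx} with κ = √(2m(U₀ − E))/ℏ = 0.9055.
κL = 1.431, sinh(κL) = 1.971.
The exact tunnelling result is T⁻¹ = 1 + U₀² sinh²(κL) / [4E(U₀ − E)] = 8.601, so T = 0.116.

T = 0.116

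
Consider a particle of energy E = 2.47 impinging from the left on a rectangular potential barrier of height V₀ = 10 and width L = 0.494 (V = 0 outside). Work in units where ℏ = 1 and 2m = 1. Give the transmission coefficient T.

T = 0.185

E < V₀: inside the barrier ψ ∝ e^{±κx} with κ = √(2m(V₀ − E))/ℏ = 2.744.
κL = 1.356, sinh(κL) = 1.811.
The exact tunnelling result is T⁻¹ = 1 + V₀² sinh²(κL) / [4E(V₀ − E)] = 5.407, so T = 0.185.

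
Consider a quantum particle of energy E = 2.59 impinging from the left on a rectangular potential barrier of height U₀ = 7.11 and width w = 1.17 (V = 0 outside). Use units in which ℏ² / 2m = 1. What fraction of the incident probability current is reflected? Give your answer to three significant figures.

E < U₀: inside the barrier ψ ∝ e^{±κx} with κ = √(2m(U₀ − E))/ℏ = 2.126.
κw = 2.487, sinh(κw) = 5.974.
The exact tunnelling result is T⁻¹ = 1 + U₀² sinh²(κw) / [4E(U₀ − E)] = 39.52, so T = 0.0253.
R = 1 − T = 0.975.

R = 0.975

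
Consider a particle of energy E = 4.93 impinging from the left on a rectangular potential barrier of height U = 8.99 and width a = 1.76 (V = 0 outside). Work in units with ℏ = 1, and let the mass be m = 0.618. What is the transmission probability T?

T = 0.00149

E < U: inside the barrier ψ ∝ e^{±κx} with κ = √(2m(U − E))/ℏ = 2.240.
κa = 3.943, sinh(κa) = 25.77.
The exact tunnelling result is T⁻¹ = 1 + U² sinh²(κa) / [4E(U − E)] = 671.2, so T = 0.00149.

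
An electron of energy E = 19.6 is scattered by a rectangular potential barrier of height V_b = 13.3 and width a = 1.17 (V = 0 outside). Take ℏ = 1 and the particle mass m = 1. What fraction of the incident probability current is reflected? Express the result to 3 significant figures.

R = 0.205

E > V_b: inside the barrier k₂ = √(2m(E − V_b))/ℏ = 3.550, k₂a = 4.153.
Matching at both interfaces gives T⁻¹ = 1 + V_b² sin²(k₂a) / [4E(E − V_b)] = 1.257, hence T = 0.795.
R = 1 − T = 0.205.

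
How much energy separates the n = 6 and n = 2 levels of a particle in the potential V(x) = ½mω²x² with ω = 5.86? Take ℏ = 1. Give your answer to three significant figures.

ΔE = 23.4

E_n = ℏω(n + ½), so ΔE = (6 − 2) ℏω = 4 × 5.86 = 23.44.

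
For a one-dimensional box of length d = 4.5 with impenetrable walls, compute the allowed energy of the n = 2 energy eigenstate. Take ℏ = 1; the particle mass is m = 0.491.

E = 1.99

The infinite-well eigenfunctions ψ_n = √(2/d) sin(nπx/d) vanish at both walls, giving E_n = n²π²ℏ²/(2md²).
E_2 = 2² × π² / (2 × 0.491 × 4.5²) = 1.985.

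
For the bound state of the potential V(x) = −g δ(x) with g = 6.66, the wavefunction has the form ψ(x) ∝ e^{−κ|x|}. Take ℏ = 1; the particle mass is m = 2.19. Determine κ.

Integrating the TISE across x = 0 gives the cusp condition ψ'(0⁺) − ψ'(0⁻) = −(2mg/ℏ²)ψ(0).
With ψ ∝ e^{−κ|x|} this yields −2κ = −2mg/ℏ², so κ = mg/ℏ² = 14.59.

κ = 14.6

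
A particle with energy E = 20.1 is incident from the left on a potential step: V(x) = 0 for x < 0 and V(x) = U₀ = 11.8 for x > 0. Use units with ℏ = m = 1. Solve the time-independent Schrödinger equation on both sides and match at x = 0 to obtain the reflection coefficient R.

The wavenumbers are k₁ = √(2mE)/ℏ = 6.340 on the left and k₂ = √(2m(E − U₀))/ℏ = 4.074 on the right.
Matching ψ and ψ′ at x = 0 gives r = (k₁ − k₂)/(k₁ + k₂), so R = r² = 0.04734 and T = 1 − R = 0.9527.

R = 0.0473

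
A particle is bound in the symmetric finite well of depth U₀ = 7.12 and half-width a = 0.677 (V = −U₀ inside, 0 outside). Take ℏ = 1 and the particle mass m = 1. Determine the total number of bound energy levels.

N = 2

Define the well-strength parameter z₀ = (a/ℏ)√(2mU₀) = 0.677 × √(2·1·7.12) = 2.555.
A new bound state (alternating even/odd) appears each time z₀ passes a multiple of π/2, so N = ⌊2z₀/π⌋ + 1 = ⌊1.626⌋ + 1 = 2.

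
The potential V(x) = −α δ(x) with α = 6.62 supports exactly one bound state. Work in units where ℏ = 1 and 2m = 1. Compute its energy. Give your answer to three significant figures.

For x ≠ 0 the bound state is ψ ∝ e^{−κ|x|}; integrating the TISE across the delta gives the cusp condition 2κ = 2mα/ℏ², so κ = 3.310.
Then E = −ℏ²κ²/(2m) = −mα²/(2ℏ²) = -10.96.

E = -11.0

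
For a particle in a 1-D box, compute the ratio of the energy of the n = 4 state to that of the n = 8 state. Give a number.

Since E_n ∝ n², the ratio is (4/8)² = 0.25.

0.25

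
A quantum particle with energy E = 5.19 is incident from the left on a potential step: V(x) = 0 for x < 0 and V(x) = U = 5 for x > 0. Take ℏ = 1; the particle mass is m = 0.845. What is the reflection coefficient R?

R = 0.461

The wavenumbers are k₁ = √(2mE)/ℏ = 2.962 on the left and k₂ = √(2m(E − U))/ℏ = 0.5667 on the right.
Matching ψ and ψ′ at x = 0 gives r = (k₁ − k₂)/(k₁ + k₂), so R = r² = 0.4608 and T = 1 − R = 0.5392.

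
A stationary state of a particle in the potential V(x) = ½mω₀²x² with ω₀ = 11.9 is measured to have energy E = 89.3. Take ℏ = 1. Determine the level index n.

n = 7

Invert E_n = (n + ½)ℏω₀: n = E/ℏω₀ − ½ = 7.004, so n = 7.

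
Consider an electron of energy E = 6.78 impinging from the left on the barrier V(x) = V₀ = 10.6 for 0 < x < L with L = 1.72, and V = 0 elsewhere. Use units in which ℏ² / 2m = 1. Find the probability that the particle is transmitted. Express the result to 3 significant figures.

Since E < V₀ the interior solution is evanescent with decay constant κ = √(2m(V₀ − E))/ℏ = 1.954.
κL = 3.362, sinh(κL) = 14.40.
The exact tunnelling result is T⁻¹ = 1 + V₀² sinh²(κL) / [4E(V₀ − E)] = 226.0, so T = 0.00443.

T = 0.00443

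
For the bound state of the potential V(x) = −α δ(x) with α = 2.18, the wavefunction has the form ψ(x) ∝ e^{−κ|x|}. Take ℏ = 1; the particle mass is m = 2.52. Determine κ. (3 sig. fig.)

Integrating the TISE across x = 0 gives the cusp condition ψ'(0⁺) − ψ'(0⁻) = −(2mα/ℏ²)ψ(0).
With ψ ∝ e^{−κ|x|} this yields −2κ = −2mα/ℏ², so κ = mα/ℏ² = 5.494.

κ = 5.49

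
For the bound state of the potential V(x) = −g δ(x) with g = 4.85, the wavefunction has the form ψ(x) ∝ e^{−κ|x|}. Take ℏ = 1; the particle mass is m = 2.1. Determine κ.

Integrating the TISE across x = 0 gives the cusp condition ψ'(0⁺) − ψ'(0⁻) = −(2mg/ℏ²)ψ(0).
With ψ ∝ e^{−κ|x|} this yields −2κ = −2mg/ℏ², so κ = mg/ℏ² = 10.19.

κ = 10.2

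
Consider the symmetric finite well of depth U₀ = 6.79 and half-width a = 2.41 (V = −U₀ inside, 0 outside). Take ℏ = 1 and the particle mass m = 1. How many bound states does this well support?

The dimensionless depth is z₀ = a√(2mU₀)/ℏ = 2.41 × √(13.58) = 8.881.
A new bound state (alternating even/odd) appears each time z₀ passes a multiple of π/2, so N = ⌊2z₀/π⌋ + 1 = ⌊5.654⌋ + 1 = 6.

N = 6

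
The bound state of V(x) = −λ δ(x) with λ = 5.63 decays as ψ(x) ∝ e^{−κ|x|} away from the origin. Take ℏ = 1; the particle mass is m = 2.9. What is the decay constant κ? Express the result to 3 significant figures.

Integrate −(ℏ²/2m)ψ'' − λδ(x)ψ = Eψ from −ε to +ε: the ψ'' term gives ψ'(0⁺) − ψ'(0⁻) and the δ term gives −(2mλ/ℏ²)ψ(0).
With ψ ∝ e^{−κ|x|} this yields −2κ = −2mλ/ℏ², so κ = mλ/ℏ² = 16.33.

κ = 16.3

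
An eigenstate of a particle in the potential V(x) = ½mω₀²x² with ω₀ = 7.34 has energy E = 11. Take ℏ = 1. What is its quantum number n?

E_n = ℏω₀(n + ½) ⇒ n = E/(ℏω₀) − ½ = 11/7.34 − 0.5 = 0.999 → n = 1.

n = 1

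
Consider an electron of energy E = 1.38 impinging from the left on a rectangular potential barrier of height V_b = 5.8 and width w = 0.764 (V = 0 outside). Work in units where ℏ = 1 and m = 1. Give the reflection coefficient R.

R = 0.969

E < V_b: inside the barrier ψ ∝ e^{±κx} with κ = √(2m(V_b − E))/ℏ = 2.973.
κw = 2.272, sinh(κw) = 4.796.
The exact tunnelling result is T⁻¹ = 1 + V_b² sinh²(κw) / [4E(V_b − E)] = 32.71, so T = 0.0306.
R = 1 − T = 0.969.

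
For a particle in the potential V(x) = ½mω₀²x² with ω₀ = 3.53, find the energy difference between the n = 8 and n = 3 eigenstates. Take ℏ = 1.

E_n = ℏω₀(n + ½), so ΔE = (8 − 3) ℏω₀ = 5 × 3.53 = 17.65.

ΔE = 17.7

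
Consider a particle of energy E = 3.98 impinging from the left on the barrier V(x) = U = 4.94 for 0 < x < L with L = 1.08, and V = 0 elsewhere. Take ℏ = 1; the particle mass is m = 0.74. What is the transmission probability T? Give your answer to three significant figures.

T = 0.183

E < U: inside the barrier ψ ∝ e^{±κx} with κ = √(2m(U − E))/ℏ = 1.192.
κL = 1.287, sinh(κL) = 1.674.
Matching ψ, ψ′ at both faces gives T = [1 + U² sinh²(κL) / (4E(U − E))]⁻¹ = 1/5.472 = 0.183.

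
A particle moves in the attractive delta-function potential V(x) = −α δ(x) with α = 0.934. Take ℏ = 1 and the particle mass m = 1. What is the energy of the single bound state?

The bound state is ψ(x) = √κ e^{−κ|x|}. The derivative jump ψ'(0⁺) − ψ'(0⁻) = −(2mα/ℏ²)ψ(0) fixes κ = mα/ℏ² = 0.9340.
Then E = −ℏ²κ²/(2m) = −mα²/(2ℏ²) = -0.4362.

E = -0.436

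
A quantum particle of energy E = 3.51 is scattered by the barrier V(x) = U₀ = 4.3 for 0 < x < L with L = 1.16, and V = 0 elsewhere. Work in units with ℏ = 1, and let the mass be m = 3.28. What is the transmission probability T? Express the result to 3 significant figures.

Since E < U₀ the interior solution is evanescent with decay constant κ = √(2m(U₀ − E))/ℏ = 2.276.
κL = 2.641, sinh(κL) = 6.976.
Matching ψ, ψ′ at both faces gives T = [1 + U₀² sinh²(κL) / (4E(U₀ − E))]⁻¹ = 1/82.13 = 0.0122.

T = 0.0122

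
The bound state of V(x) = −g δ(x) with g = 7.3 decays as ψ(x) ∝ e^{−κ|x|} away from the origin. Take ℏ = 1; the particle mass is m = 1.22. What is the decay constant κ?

κ = 8.91

Integrate −(ℏ²/2m)ψ'' − gδ(x)ψ = Eψ from −ε to +ε: the ψ'' term gives ψ'(0⁺) − ψ'(0⁻) and the δ term gives −(2mg/ℏ²)ψ(0).
With ψ ∝ e^{−κ|x|} this yields −2κ = −2mg/ℏ², so κ = mg/ℏ² = 8.906.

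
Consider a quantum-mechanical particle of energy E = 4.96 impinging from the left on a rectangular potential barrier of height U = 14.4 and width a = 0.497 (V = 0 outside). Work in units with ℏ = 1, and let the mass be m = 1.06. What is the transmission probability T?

Since E < U the interior solution is evanescent with decay constant κ = √(2m(U − E))/ℏ = 4.474.
κa = 2.223, sinh(κa) = 4.565.
Matching ψ, ψ′ at both faces gives T = [1 + U² sinh²(κa) / (4E(U − E))]⁻¹ = 1/24.07 = 0.0415.

T = 0.0415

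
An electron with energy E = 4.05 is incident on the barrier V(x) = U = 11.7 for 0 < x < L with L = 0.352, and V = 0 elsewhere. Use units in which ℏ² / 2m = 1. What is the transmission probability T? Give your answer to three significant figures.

Since E < U the interior solution is evanescent with decay constant κ = √(2m(U − E))/ℏ = 2.766.
κL = 0.9736, sinh(κL) = 1.135.
Matching ψ, ψ′ at both faces gives T = [1 + U² sinh²(κL) / (4E(U − E))]⁻¹ = 1/2.423 = 0.413.

T = 0.413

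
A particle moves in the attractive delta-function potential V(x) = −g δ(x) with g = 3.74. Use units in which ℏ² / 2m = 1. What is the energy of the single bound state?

E = -3.50

For x ≠ 0 the bound state is ψ ∝ e^{−κ|x|}; integrating the TISE across the delta gives the cusp condition 2κ = 2mg/ℏ², so κ = 1.870.
Then E = −ℏ²κ²/(2m) = −mg²/(2ℏ²) = -3.497.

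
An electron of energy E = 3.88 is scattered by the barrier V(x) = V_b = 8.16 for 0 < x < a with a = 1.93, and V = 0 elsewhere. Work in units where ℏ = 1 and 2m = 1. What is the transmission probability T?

T = 0.00136

Since E < V_b the interior solution is evanescent with decay constant κ = √(2m(V_b − E))/ℏ = 2.069.
κa = 3.993, sinh(κa) = 27.09.
The exact tunnelling result is T⁻¹ = 1 + V_b² sinh²(κa) / [4E(V_b − E)] = 736.9, so T = 0.00136.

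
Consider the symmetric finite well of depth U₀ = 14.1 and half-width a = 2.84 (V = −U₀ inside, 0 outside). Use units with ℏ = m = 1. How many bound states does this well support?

N = 10

The dimensionless depth is z₀ = a√(2mU₀)/ℏ = 2.84 × √(28.20) = 15.08.
A new bound state (alternating even/odd) appears each time z₀ passes a multiple of π/2, so N = ⌊2z₀/π⌋ + 1 = ⌊9.601⌋ + 1 = 10.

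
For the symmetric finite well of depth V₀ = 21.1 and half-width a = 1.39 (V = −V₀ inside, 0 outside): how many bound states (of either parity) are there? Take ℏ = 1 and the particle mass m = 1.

Define the well-strength parameter z₀ = (a/ℏ)√(2mV₀) = 1.39 × √(2·1·21.1) = 9.030.
A new bound state (alternating even/odd) appears each time z₀ passes a multiple of π/2, so N = ⌊2z₀/π⌋ + 1 = ⌊5.748⌋ + 1 = 6.

N = 6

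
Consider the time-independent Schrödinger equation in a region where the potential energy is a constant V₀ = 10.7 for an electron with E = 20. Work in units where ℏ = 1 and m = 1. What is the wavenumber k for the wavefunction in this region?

With E > V₀ the solution is oscillatory, ψ ∝ e^{±ikx} with k = √(2m(E − V₀))/ℏ.
k = √(2 × 1 × 9.3) = 4.313.

k = 4.31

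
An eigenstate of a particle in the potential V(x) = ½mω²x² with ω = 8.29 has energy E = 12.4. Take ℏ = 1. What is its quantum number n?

E_n = ℏω(n + ½) ⇒ n = E/(ℏω) − ½ = 12.4/8.29 − 0.5 = 0.996 → n = 1.

n = 1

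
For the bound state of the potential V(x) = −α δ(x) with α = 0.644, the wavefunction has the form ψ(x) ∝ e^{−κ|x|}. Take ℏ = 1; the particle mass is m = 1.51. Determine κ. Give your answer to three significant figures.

Integrating the TISE across x = 0 gives the cusp condition ψ'(0⁺) − ψ'(0⁻) = −(2mα/ℏ²)ψ(0).
With ψ ∝ e^{−κ|x|} this yields −2κ = −2mα/ℏ², so κ = mα/ℏ² = 0.9724.

κ = 0.972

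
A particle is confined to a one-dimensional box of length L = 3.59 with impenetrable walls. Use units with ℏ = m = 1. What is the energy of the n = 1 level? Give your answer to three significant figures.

E = 0.383

Requiring ψ(0) = ψ(L) = 0 quantises k = nπ/L, hence E_n = ℏ²k²/2m = n²π²ℏ²/(2mL²).
E_1 = 1² × π² / (2 × 1 × 3.59²) = 0.3829.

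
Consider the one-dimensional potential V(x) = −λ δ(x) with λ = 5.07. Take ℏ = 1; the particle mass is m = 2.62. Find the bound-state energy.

E = -33.7

The bound state is ψ(x) = √κ e^{−κ|x|}. The derivative jump ψ'(0⁺) − ψ'(0⁻) = −(2mλ/ℏ²)ψ(0) fixes κ = mλ/ℏ² = 13.28.
Then E = −ℏ²κ²/(2m) = −mλ²/(2ℏ²) = -33.67.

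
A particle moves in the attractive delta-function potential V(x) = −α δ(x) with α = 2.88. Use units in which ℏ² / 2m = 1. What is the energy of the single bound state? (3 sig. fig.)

E = -2.07

The bound state is ψ(x) = √κ e^{−κ|x|}. The derivative jump ψ'(0⁺) − ψ'(0⁻) = −(2mα/ℏ²)ψ(0) fixes κ = mα/ℏ² = 1.440.
Then E = −ℏ²κ²/(2m) = −mα²/(2ℏ²) = -2.074.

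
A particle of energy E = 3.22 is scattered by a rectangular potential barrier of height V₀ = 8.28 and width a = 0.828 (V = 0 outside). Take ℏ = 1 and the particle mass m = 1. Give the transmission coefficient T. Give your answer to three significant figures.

T = 0.0194

Since E < V₀ the interior solution is evanescent with decay constant κ = √(2m(V₀ − E))/ℏ = 3.181.
κa = 2.634, sinh(κa) = 6.929.
Matching ψ, ψ′ at both faces gives T = [1 + V₀² sinh²(κa) / (4E(V₀ − E))]⁻¹ = 1/51.51 = 0.0194.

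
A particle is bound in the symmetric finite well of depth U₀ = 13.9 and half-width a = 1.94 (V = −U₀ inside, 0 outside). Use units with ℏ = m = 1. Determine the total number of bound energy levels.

The dimensionless depth is z₀ = a√(2mU₀)/ℏ = 1.94 × √(27.80) = 10.23.
A new bound state (alternating even/odd) appears each time z₀ passes a multiple of π/2, so N = ⌊2z₀/π⌋ + 1 = ⌊6.512⌋ + 1 = 7.

N = 7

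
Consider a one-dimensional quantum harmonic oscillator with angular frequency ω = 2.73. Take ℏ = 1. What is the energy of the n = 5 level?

The oscillator eigenvalues are E_n = ℏω(n + ½), so E_5 = 2.73 × 5.5 = 15.02.

E = 15.0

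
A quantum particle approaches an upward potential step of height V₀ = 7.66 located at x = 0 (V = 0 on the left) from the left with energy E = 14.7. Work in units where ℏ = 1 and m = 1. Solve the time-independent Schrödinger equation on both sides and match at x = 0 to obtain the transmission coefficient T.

T = 0.967

The wavenumbers are k₁ = √(2mE)/ℏ = 5.422 on the left and k₂ = √(2m(E − V₀))/ℏ = 3.752 on the right.
Matching ψ and ψ′ at x = 0 gives r = (k₁ − k₂)/(k₁ + k₂), so R = r² = 0.03313 and T = 1 − R = 0.9669.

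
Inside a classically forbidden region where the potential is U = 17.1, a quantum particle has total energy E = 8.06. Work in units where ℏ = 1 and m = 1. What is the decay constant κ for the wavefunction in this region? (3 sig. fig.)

κ = 4.25

Since E < U the TISE in this region is ψ'' = κ²ψ with κ = √(2m(U − E))/ℏ.
κ = √(2 × 1 × 9.04) = 4.252.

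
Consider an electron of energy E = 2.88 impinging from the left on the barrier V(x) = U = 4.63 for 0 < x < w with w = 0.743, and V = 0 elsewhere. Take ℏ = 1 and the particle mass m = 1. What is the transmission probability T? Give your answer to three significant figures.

T = 0.210

Since E < U the interior solution is evanescent with decay constant κ = √(2m(U − E))/ℏ = 1.871.
κw = 1.390, sinh(κw) = 1.883.
The exact tunnelling result is T⁻¹ = 1 + U² sinh²(κw) / [4E(U − E)] = 4.770, so T = 0.210.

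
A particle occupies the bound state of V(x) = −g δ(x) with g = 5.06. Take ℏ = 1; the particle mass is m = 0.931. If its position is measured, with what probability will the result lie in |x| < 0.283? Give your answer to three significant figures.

P = 0.930

The normalised bound state is ψ = √κ e^{−κ|x|} with κ = mg/ℏ² = 4.711.
P(|x| < d) = ∫_{−d}^{d} κ e^{−2κ|x|} dx = 1 − e^{−2κd} = 1 − e^{−2.666} = 0.9305.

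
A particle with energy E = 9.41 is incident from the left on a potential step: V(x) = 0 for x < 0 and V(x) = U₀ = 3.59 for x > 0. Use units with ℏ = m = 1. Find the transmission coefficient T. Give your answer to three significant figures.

The wavenumbers are k₁ = √(2mE)/ℏ = 4.338 on the left and k₂ = √(2m(E − U₀))/ℏ = 3.412 on the right.
Matching ψ and ψ′ at x = 0 gives r = (k₁ − k₂)/(k₁ + k₂), so R = r² = 0.01429 and T = 1 − R = 0.9857.

T = 0.986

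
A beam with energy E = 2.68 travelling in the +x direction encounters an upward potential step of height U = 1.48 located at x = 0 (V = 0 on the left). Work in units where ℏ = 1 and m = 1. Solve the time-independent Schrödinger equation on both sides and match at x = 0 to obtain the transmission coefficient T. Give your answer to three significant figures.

The wavenumbers are k₁ = √(2mE)/ℏ = 2.315 on the left and k₂ = √(2m(E − U))/ℏ = 1.549 on the right.
Continuity of ψ and ψ′ at the step yields the reflection amplitude r = (k₁ − k₂)/(k₁ + k₂) = 0.1982; thus R = |r|² = 0.03929, T = 0.9607.

T = 0.961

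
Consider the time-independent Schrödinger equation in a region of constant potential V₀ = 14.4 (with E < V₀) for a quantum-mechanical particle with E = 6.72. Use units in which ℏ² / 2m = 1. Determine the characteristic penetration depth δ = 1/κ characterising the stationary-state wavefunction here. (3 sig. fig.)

δ = 0.361

Since E < V₀ the TISE in this region is ψ'' = κ²ψ with κ = √(2m(V₀ − E))/ℏ.
κ = √(2 × 0.5 × 7.68) = 2.771. The penetration depth is δ = 1/κ = 0.361.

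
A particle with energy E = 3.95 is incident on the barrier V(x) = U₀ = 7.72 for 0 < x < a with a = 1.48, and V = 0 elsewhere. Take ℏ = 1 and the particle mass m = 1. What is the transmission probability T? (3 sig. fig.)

E < U₀: inside the barrier ψ ∝ e^{±κx} with κ = √(2m(U₀ − E))/ℏ = 2.746.
κa = 4.064, sinh(κa) = 29.09.
Matching ψ, ψ′ at both faces gives T = [1 + U₀² sinh²(κa) / (4E(U₀ − E))]⁻¹ = 1/847.9 = 0.00118.

T = 0.00118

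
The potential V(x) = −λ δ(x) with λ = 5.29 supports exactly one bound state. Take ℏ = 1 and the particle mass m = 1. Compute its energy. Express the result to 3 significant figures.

The bound state is ψ(x) = √κ e^{−κ|x|}. The derivative jump ψ'(0⁺) − ψ'(0⁻) = −(2mλ/ℏ²)ψ(0) fixes κ = mλ/ℏ² = 5.290.
Then E = −ℏ²κ²/(2m) = −mλ²/(2ℏ²) = -13.99.

E = -14.0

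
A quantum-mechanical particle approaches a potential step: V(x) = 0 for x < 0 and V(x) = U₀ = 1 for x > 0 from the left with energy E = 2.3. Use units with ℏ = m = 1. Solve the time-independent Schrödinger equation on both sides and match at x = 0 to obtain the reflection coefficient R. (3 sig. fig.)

R = 0.0201

The wavenumbers are k₁ = √(2mE)/ℏ = 2.145 on the left and k₂ = √(2m(E − U₀))/ℏ = 1.612 on the right.
Matching ψ and ψ′ at x = 0 gives r = (k₁ − k₂)/(k₁ + k₂), so R = r² = 0.02007 and T = 1 − R = 0.9799.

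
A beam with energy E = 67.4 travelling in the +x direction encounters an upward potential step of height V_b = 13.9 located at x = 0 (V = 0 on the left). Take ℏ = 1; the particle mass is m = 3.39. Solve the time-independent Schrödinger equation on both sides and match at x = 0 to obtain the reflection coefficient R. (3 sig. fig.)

R = 0.00333

On each side the TISE gives plane waves with k = √(2m(E − V))/ℏ: k₁ = √(2·3.39·67.4) = 21.38, k₂ = √(2·3.39·53.5) = 19.05.
Continuity of ψ and ψ′ at the step yields the reflection amplitude r = (k₁ − k₂)/(k₁ + k₂) = 0.05768; thus R = |r|² = 0.003327, T = 0.9967.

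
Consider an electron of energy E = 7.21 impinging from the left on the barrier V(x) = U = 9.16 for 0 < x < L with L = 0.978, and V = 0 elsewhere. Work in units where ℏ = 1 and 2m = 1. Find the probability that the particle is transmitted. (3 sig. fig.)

E < U: inside the barrier ψ ∝ e^{±κx} with κ = √(2m(U − E))/ℏ = 1.396.
κL = 1.366, sinh(κL) = 1.832.
Matching ψ, ψ′ at both faces gives T = [1 + U² sinh²(κL) / (4E(U − E))]⁻¹ = 1/6.005 = 0.167.

T = 0.167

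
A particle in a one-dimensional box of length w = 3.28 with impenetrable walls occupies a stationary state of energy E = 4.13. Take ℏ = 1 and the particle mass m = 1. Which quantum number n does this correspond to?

n = 3

For an infinite well E_n = n²π²ℏ²/(2mw²), so n = (w/πℏ)√(2mE).
n = (3.28/π) × √(2 × 1 × 4.13) = 3.001 → n = 3.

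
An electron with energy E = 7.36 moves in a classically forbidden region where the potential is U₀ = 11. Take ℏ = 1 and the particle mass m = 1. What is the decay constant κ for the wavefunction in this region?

κ = 2.70

Since E < U₀ the TISE in this region is ψ'' = κ²ψ with κ = √(2m(U₀ − E))/ℏ.
κ = √(2 × 1 × 3.64) = 2.698.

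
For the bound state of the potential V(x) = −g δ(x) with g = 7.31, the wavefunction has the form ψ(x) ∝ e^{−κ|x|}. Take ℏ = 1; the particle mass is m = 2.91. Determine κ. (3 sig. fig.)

Integrating the TISE across x = 0 gives the cusp condition ψ'(0⁺) − ψ'(0⁻) = −(2mg/ℏ²)ψ(0).
With ψ ∝ e^{−κ|x|} this yields −2κ = −2mg/ℏ², so κ = mg/ℏ² = 21.27.

κ = 21.3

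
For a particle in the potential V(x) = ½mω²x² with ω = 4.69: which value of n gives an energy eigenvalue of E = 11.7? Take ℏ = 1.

n = 2

E_n = ℏω(n + ½) ⇒ n = E/(ℏω) − ½ = 11.7/4.69 − 0.5 = 1.995 → n = 2.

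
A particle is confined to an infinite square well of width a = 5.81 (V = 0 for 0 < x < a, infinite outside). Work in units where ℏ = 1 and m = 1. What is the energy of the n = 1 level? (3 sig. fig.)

Requiring ψ(0) = ψ(a) = 0 quantises k = nπ/a, hence E_n = ℏ²k²/2m = n²π²ℏ²/(2ma²).
E_1 = 1² × π² / (2 × 1 × 5.81²) = 0.1462.

E = 0.146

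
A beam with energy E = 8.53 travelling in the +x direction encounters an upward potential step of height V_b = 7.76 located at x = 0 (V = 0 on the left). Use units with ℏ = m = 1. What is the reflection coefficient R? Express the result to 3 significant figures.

The wavenumbers are k₁ = √(2mE)/ℏ = 4.130 on the left and k₂ = √(2m(E − V_b))/ℏ = 1.241 on the right.
Continuity of ψ and ψ′ at the step yields the reflection amplitude r = (k₁ − k₂)/(k₁ + k₂) = 0.5379; thus R = |r|² = 0.2894, T = 0.7106.

R = 0.289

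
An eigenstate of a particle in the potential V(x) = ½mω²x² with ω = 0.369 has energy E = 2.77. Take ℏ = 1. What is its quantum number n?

n = 7

Invert E_n = (n + ½)ℏω: n = E/ℏω − ½ = 7.007, so n = 7.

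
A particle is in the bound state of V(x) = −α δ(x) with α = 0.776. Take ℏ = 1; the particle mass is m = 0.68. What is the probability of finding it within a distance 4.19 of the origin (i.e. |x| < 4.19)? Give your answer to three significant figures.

The normalised bound state is ψ = √κ e^{−κ|x|} with κ = mα/ℏ² = 0.5277.
P(|x| < d) = ∫_{−d}^{d} κ e^{−2κ|x|} dx = 1 − e^{−2κd} = 1 − e^{−4.422} = 0.9880.

P = 0.988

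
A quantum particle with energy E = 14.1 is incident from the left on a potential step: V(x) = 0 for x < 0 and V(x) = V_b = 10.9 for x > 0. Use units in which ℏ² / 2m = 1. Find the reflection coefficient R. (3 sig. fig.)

On each side the TISE gives plane waves with k = √(2m(E − V))/ℏ: k₁ = √(2·½·14.1) = 3.755, k₂ = √(2·½·3.2) = 1.789.
Matching ψ and ψ′ at x = 0 gives r = (k₁ − k₂)/(k₁ + k₂), so R = r² = 0.1258 and T = 1 − R = 0.8742.

R = 0.126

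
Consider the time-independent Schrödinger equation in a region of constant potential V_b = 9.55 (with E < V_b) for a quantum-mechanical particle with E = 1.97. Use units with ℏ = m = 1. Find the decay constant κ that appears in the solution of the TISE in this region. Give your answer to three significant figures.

κ = 3.89

Since E < V_b the TISE in this region is ψ'' = κ²ψ with κ = √(2m(V_b − E))/ℏ.
κ = √(2 × 1 × 7.58) = 3.894.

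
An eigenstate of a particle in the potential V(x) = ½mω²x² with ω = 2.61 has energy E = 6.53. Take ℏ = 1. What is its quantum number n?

n = 2

E_n = ℏω(n + ½) ⇒ n = E/(ℏω) − ½ = 6.53/2.61 − 0.5 = 2.002 → n = 2.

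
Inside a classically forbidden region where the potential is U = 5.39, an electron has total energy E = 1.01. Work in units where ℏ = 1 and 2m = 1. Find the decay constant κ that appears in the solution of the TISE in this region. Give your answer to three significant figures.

Since E < U the TISE in this region is ψ'' = κ²ψ with κ = √(2m(U − E))/ℏ.
κ = √(2 × 0.5 × 4.38) = 2.093.

κ = 2.09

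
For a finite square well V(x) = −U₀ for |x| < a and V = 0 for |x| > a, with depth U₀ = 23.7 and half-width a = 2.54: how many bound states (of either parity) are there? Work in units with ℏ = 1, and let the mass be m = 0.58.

N = 9

The dimensionless depth is z₀ = a√(2mU₀)/ℏ = 2.54 × √(27.49) = 13.32.
The even/odd transcendental equations gain one root per π/2 in z₀, giving N = 1 + ⌊2z₀/π⌋ = 1 + ⌊8.478⌋ = 9.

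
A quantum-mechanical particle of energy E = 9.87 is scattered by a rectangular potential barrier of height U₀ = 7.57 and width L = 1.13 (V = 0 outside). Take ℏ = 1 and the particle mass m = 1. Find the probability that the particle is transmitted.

E > U₀: inside the barrier k₂ = √(2m(E − U₀))/ℏ = 2.145, k₂L = 2.424.
Matching at both interfaces gives T⁻¹ = 1 + U₀² sin²(k₂L) / [4E(E − U₀)] = 1.273, hence T = 0.785.

T = 0.785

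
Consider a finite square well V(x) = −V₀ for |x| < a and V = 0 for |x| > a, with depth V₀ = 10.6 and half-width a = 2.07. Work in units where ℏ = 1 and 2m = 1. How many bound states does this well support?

The dimensionless depth is z₀ = a√(2mV₀)/ℏ = 2.07 × √(10.60) = 6.739.
A new bound state (alternating even/odd) appears each time z₀ passes a multiple of π/2, so N = ⌊2z₀/π⌋ + 1 = ⌊4.290⌋ + 1 = 5.

N = 5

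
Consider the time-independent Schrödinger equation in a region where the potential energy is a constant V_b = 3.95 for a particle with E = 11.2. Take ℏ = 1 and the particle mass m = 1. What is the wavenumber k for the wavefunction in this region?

With E > V_b the solution is oscillatory, ψ ∝ e^{±ikx} with k = √(2m(E − V_b))/ℏ.
k = √(2 × 1 × 7.25) = 3.808.

k = 3.81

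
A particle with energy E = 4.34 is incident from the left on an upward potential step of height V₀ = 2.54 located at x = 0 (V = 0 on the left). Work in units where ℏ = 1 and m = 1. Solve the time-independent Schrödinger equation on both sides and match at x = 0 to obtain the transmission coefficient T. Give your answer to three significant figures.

The wavenumbers are k₁ = √(2mE)/ℏ = 2.946 on the left and k₂ = √(2m(E − V₀))/ℏ = 1.897 on the right.
Continuity of ψ and ψ′ at the step yields the reflection amplitude r = (k₁ − k₂)/(k₁ + k₂) = 0.2165; thus R = |r|² = 0.04689, T = 0.9531.

T = 0.953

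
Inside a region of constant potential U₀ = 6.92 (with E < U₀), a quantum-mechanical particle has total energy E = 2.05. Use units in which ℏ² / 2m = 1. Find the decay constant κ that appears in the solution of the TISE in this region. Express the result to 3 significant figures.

κ = 2.21

Since E < U₀ the TISE in this region is ψ'' = κ²ψ with κ = √(2m(U₀ − E))/ℏ.
κ = √(2 × 0.5 × 4.87) = 2.207.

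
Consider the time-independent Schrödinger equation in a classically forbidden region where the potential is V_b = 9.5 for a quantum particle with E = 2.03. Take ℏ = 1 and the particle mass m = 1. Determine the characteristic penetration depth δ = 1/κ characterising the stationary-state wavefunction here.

Since E < V_b the TISE in this region is ψ'' = κ²ψ with κ = √(2m(V_b − E))/ℏ.
κ = √(2 × 1 × 7.47) = 3.865. The penetration depth is δ = 1/κ = 0.259.

δ = 0.259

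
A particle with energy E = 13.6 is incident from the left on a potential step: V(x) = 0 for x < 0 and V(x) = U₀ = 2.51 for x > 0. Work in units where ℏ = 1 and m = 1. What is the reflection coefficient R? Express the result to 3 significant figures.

R = 0.00260

The wavenumbers are k₁ = √(2mE)/ℏ = 5.215 on the left and k₂ = √(2m(E − U₀))/ℏ = 4.710 on the right.
Continuity of ψ and ψ′ at the step yields the reflection amplitude r = (k₁ − k₂)/(k₁ + k₂) = 0.05096; thus R = |r|² = 0.002597, T = 0.9974.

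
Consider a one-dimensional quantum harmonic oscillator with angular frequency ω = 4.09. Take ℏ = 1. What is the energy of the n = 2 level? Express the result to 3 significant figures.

E = 10.2

The oscillator eigenvalues are E_n = ℏω(n + ½), so E_2 = 4.09 × 2.5 = 10.23.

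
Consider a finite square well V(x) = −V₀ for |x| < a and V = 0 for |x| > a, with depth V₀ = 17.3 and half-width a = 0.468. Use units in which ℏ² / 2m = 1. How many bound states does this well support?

The dimensionless depth is z₀ = a√(2mV₀)/ℏ = 0.468 × √(17.30) = 1.947.
The even/odd transcendental equations gain one root per π/2 in z₀, giving N = 1 + ⌊2z₀/π⌋ = 1 + ⌊1.239⌋ = 2.

N = 2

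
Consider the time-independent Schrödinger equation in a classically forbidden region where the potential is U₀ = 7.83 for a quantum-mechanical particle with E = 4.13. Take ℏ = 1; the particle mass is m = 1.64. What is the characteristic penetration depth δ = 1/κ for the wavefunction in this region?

δ = 0.287

Since E < U₀ the TISE in this region is ψ'' = κ²ψ with κ = √(2m(U₀ − E))/ℏ.
κ = √(2 × 1.64 × 3.7) = 3.484. The penetration depth is δ = 1/κ = 0.287.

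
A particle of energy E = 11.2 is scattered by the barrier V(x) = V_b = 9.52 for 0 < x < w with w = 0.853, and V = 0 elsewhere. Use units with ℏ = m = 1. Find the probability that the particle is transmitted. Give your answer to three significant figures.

T = 0.454

E > V_b: inside the barrier k₂ = √(2m(E − V_b))/ℏ = 1.833, k₂w = 1.564.
Matching at both interfaces gives T⁻¹ = 1 + V_b² sin²(k₂w) / [4E(E − V_b)] = 2.204, hence T = 0.454.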